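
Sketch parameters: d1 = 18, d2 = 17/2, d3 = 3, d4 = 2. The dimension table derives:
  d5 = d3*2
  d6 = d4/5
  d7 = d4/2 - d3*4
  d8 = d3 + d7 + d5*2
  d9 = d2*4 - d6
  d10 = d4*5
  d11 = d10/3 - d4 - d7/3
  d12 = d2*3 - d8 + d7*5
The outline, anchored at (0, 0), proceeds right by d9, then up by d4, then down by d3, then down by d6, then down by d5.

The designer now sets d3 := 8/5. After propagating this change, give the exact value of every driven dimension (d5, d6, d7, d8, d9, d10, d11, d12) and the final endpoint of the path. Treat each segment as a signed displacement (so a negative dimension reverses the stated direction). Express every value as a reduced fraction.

d5 = 16/5
d6 = 2/5
d7 = -27/5
d8 = 13/5
d9 = 168/5
d10 = 10
d11 = 47/15
d12 = -41/10
endpoint = (168/5, -16/5)

Apply edit: d3 := 8/5
  d5 = d3*2 = 16/5
  d6 = d4/5 = 2/5
  d7 = d4/2 - d3*4 = -27/5
  d8 = d3 + d7 + d5*2 = 13/5
  d9 = d2*4 - d6 = 168/5
  d10 = d4*5 = 10
  d11 = d10/3 - d4 - d7/3 = 47/15
  d12 = d2*3 - d8 + d7*5 = -41/10
Walk from origin (0, 0):
  seg 1: right by d9 = 168/5 → (168/5, 0)
  seg 2: up by d4 = 2 → (168/5, 2)
  seg 3: down by d3 = 8/5 → (168/5, 2/5)
  seg 4: down by d6 = 2/5 → (168/5, 0)
  seg 5: down by d5 = 16/5 → (168/5, -16/5)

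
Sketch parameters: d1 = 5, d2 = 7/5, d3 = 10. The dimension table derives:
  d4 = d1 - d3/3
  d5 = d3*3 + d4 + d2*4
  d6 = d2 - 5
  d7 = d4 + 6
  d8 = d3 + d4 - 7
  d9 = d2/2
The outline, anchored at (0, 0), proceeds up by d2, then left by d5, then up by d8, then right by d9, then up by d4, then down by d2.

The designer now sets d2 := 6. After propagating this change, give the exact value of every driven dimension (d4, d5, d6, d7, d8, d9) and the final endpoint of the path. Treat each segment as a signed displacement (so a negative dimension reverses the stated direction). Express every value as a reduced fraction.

d4 = 5/3
d5 = 167/3
d6 = 1
d7 = 23/3
d8 = 14/3
d9 = 3
endpoint = (-158/3, 19/3)

Apply edit: d2 := 6
  d4 = d1 - d3/3 = 5/3
  d5 = d3*3 + d4 + d2*4 = 167/3
  d6 = d2 - 5 = 1
  d7 = d4 + 6 = 23/3
  d8 = d3 + d4 - 7 = 14/3
  d9 = d2/2 = 3
Walk from origin (0, 0):
  seg 1: up by d2 = 6 → (0, 6)
  seg 2: left by d5 = 167/3 → (-167/3, 6)
  seg 3: up by d8 = 14/3 → (-167/3, 32/3)
  seg 4: right by d9 = 3 → (-158/3, 32/3)
  seg 5: up by d4 = 5/3 → (-158/3, 37/3)
  seg 6: down by d2 = 6 → (-158/3, 19/3)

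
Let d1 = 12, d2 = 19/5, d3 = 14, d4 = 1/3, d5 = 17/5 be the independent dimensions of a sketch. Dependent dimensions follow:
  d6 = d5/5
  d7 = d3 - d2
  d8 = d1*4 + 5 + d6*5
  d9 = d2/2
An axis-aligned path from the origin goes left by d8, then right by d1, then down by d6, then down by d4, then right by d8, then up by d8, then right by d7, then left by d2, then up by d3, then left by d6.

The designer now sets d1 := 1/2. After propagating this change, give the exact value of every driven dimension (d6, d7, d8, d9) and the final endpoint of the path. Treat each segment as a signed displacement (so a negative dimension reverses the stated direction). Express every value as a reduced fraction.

Apply edit: d1 := 1/2
  d6 = d5/5 = 17/25
  d7 = d3 - d2 = 51/5
  d8 = d1*4 + 5 + d6*5 = 52/5
  d9 = d2/2 = 19/10
Walk from origin (0, 0):
  seg 1: left by d8 = 52/5 → (-52/5, 0)
  seg 2: right by d1 = 1/2 → (-99/10, 0)
  seg 3: down by d6 = 17/25 → (-99/10, -17/25)
  seg 4: down by d4 = 1/3 → (-99/10, -76/75)
  seg 5: right by d8 = 52/5 → (1/2, -76/75)
  seg 6: up by d8 = 52/5 → (1/2, 704/75)
  seg 7: right by d7 = 51/5 → (107/10, 704/75)
  seg 8: left by d2 = 19/5 → (69/10, 704/75)
  seg 9: up by d3 = 14 → (69/10, 1754/75)
  seg 10: left by d6 = 17/25 → (311/50, 1754/75)

d6 = 17/25
d7 = 51/5
d8 = 52/5
d9 = 19/10
endpoint = (311/50, 1754/75)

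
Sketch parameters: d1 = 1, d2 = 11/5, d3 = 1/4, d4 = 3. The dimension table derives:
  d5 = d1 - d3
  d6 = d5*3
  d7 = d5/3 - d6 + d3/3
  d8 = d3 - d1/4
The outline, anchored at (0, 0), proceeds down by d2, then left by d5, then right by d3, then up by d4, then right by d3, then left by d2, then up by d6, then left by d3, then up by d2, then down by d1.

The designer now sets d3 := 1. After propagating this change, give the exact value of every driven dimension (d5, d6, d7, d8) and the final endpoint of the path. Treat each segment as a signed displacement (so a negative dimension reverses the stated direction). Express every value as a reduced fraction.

Apply edit: d3 := 1
  d5 = d1 - d3 = 0
  d6 = d5*3 = 0
  d7 = d5/3 - d6 + d3/3 = 1/3
  d8 = d3 - d1/4 = 3/4
Walk from origin (0, 0):
  seg 1: down by d2 = 11/5 → (0, -11/5)
  seg 2: left by d5 = 0 → (0, -11/5)
  seg 3: right by d3 = 1 → (1, -11/5)
  seg 4: up by d4 = 3 → (1, 4/5)
  seg 5: right by d3 = 1 → (2, 4/5)
  seg 6: left by d2 = 11/5 → (-1/5, 4/5)
  seg 7: up by d6 = 0 → (-1/5, 4/5)
  seg 8: left by d3 = 1 → (-6/5, 4/5)
  seg 9: up by d2 = 11/5 → (-6/5, 3)
  seg 10: down by d1 = 1 → (-6/5, 2)

d5 = 0
d6 = 0
d7 = 1/3
d8 = 3/4
endpoint = (-6/5, 2)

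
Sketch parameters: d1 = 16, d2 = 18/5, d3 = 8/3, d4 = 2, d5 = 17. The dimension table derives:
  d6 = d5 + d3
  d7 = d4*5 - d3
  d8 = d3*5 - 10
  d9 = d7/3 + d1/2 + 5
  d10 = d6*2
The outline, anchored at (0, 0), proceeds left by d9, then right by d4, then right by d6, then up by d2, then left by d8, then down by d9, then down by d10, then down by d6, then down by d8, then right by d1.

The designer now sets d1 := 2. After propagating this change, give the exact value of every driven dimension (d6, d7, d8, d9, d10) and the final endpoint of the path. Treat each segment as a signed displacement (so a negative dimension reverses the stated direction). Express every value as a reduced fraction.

d6 = 59/3
d7 = 22/3
d8 = 10/3
d9 = 76/9
d10 = 118/3
endpoint = (107/9, -3023/45)

Apply edit: d1 := 2
  d6 = d5 + d3 = 59/3
  d7 = d4*5 - d3 = 22/3
  d8 = d3*5 - 10 = 10/3
  d9 = d7/3 + d1/2 + 5 = 76/9
  d10 = d6*2 = 118/3
Walk from origin (0, 0):
  seg 1: left by d9 = 76/9 → (-76/9, 0)
  seg 2: right by d4 = 2 → (-58/9, 0)
  seg 3: right by d6 = 59/3 → (119/9, 0)
  seg 4: up by d2 = 18/5 → (119/9, 18/5)
  seg 5: left by d8 = 10/3 → (89/9, 18/5)
  seg 6: down by d9 = 76/9 → (89/9, -218/45)
  seg 7: down by d10 = 118/3 → (89/9, -1988/45)
  seg 8: down by d6 = 59/3 → (89/9, -2873/45)
  seg 9: down by d8 = 10/3 → (89/9, -3023/45)
  seg 10: right by d1 = 2 → (107/9, -3023/45)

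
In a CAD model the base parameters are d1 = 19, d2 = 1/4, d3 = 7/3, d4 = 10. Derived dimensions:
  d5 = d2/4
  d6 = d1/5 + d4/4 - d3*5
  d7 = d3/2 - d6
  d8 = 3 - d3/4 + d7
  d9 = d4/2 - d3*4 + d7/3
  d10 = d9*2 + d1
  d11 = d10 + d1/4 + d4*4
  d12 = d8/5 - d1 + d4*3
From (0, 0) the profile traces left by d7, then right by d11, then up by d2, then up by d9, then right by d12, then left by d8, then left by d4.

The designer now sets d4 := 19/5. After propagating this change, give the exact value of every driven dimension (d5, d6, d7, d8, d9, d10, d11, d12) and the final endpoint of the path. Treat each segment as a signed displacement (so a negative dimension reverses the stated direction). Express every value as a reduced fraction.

d5 = 1/16
d6 = -83/12
d7 = 97/12
d8 = 21/2
d9 = -853/180
d10 = 857/90
d11 = 1061/36
d12 = -11/2
endpoint = (143/90, -202/45)

Apply edit: d4 := 19/5
  d5 = d2/4 = 1/16
  d6 = d1/5 + d4/4 - d3*5 = -83/12
  d7 = d3/2 - d6 = 97/12
  d8 = 3 - d3/4 + d7 = 21/2
  d9 = d4/2 - d3*4 + d7/3 = -853/180
  d10 = d9*2 + d1 = 857/90
  d11 = d10 + d1/4 + d4*4 = 1061/36
  d12 = d8/5 - d1 + d4*3 = -11/2
Walk from origin (0, 0):
  seg 1: left by d7 = 97/12 → (-97/12, 0)
  seg 2: right by d11 = 1061/36 → (385/18, 0)
  seg 3: up by d2 = 1/4 → (385/18, 1/4)
  seg 4: up by d9 = -853/180 → (385/18, -202/45)
  seg 5: right by d12 = -11/2 → (143/9, -202/45)
  seg 6: left by d8 = 21/2 → (97/18, -202/45)
  seg 7: left by d4 = 19/5 → (143/90, -202/45)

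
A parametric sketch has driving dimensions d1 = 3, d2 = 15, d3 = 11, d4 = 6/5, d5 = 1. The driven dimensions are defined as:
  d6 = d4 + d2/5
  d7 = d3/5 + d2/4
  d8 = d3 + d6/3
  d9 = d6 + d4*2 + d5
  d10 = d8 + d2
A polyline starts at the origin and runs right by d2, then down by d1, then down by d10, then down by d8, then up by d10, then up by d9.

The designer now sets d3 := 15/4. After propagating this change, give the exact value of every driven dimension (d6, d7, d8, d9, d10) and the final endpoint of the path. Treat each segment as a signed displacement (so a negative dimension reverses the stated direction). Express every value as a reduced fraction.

d6 = 21/5
d7 = 9/2
d8 = 103/20
d9 = 38/5
d10 = 403/20
endpoint = (15, -11/20)

Apply edit: d3 := 15/4
  d6 = d4 + d2/5 = 21/5
  d7 = d3/5 + d2/4 = 9/2
  d8 = d3 + d6/3 = 103/20
  d9 = d6 + d4*2 + d5 = 38/5
  d10 = d8 + d2 = 403/20
Walk from origin (0, 0):
  seg 1: right by d2 = 15 → (15, 0)
  seg 2: down by d1 = 3 → (15, -3)
  seg 3: down by d10 = 403/20 → (15, -463/20)
  seg 4: down by d8 = 103/20 → (15, -283/10)
  seg 5: up by d10 = 403/20 → (15, -163/20)
  seg 6: up by d9 = 38/5 → (15, -11/20)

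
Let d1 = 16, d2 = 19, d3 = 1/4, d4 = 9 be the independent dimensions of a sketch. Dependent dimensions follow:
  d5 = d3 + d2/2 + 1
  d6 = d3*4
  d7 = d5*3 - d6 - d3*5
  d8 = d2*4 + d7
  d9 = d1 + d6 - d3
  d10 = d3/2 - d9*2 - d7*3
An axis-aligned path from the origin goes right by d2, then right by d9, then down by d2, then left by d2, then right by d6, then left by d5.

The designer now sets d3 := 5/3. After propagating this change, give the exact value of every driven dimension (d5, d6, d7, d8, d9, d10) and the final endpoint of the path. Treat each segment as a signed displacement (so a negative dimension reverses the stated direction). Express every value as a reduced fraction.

Apply edit: d3 := 5/3
  d5 = d3 + d2/2 + 1 = 73/6
  d6 = d3*4 = 20/3
  d7 = d5*3 - d6 - d3*5 = 43/2
  d8 = d2*4 + d7 = 195/2
  d9 = d1 + d6 - d3 = 21
  d10 = d3/2 - d9*2 - d7*3 = -317/3
Walk from origin (0, 0):
  seg 1: right by d2 = 19 → (19, 0)
  seg 2: right by d9 = 21 → (40, 0)
  seg 3: down by d2 = 19 → (40, -19)
  seg 4: left by d2 = 19 → (21, -19)
  seg 5: right by d6 = 20/3 → (83/3, -19)
  seg 6: left by d5 = 73/6 → (31/2, -19)

d5 = 73/6
d6 = 20/3
d7 = 43/2
d8 = 195/2
d9 = 21
d10 = -317/3
endpoint = (31/2, -19)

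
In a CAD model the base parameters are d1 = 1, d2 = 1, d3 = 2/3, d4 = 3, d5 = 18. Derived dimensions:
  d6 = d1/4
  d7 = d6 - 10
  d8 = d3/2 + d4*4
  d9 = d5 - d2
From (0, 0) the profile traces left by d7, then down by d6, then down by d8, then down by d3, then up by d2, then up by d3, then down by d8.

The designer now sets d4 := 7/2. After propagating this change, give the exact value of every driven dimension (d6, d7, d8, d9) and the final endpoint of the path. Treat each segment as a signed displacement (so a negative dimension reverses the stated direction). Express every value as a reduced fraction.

d6 = 1/4
d7 = -39/4
d8 = 43/3
d9 = 17
endpoint = (39/4, -335/12)

Apply edit: d4 := 7/2
  d6 = d1/4 = 1/4
  d7 = d6 - 10 = -39/4
  d8 = d3/2 + d4*4 = 43/3
  d9 = d5 - d2 = 17
Walk from origin (0, 0):
  seg 1: left by d7 = -39/4 → (39/4, 0)
  seg 2: down by d6 = 1/4 → (39/4, -1/4)
  seg 3: down by d8 = 43/3 → (39/4, -175/12)
  seg 4: down by d3 = 2/3 → (39/4, -61/4)
  seg 5: up by d2 = 1 → (39/4, -57/4)
  seg 6: up by d3 = 2/3 → (39/4, -163/12)
  seg 7: down by d8 = 43/3 → (39/4, -335/12)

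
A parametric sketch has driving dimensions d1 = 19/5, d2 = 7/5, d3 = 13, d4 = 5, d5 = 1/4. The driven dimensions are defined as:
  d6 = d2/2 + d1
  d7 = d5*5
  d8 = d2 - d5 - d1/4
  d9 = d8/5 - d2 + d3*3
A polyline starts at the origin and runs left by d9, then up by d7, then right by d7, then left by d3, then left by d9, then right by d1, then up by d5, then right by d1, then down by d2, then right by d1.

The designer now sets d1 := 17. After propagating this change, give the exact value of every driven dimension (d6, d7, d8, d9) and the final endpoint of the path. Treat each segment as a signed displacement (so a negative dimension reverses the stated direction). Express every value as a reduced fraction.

d6 = 177/10
d7 = 5/4
d8 = -31/10
d9 = 1849/50
endpoint = (-3471/100, 1/10)

Apply edit: d1 := 17
  d6 = d2/2 + d1 = 177/10
  d7 = d5*5 = 5/4
  d8 = d2 - d5 - d1/4 = -31/10
  d9 = d8/5 - d2 + d3*3 = 1849/50
Walk from origin (0, 0):
  seg 1: left by d9 = 1849/50 → (-1849/50, 0)
  seg 2: up by d7 = 5/4 → (-1849/50, 5/4)
  seg 3: right by d7 = 5/4 → (-3573/100, 5/4)
  seg 4: left by d3 = 13 → (-4873/100, 5/4)
  seg 5: left by d9 = 1849/50 → (-8571/100, 5/4)
  seg 6: right by d1 = 17 → (-6871/100, 5/4)
  seg 7: up by d5 = 1/4 → (-6871/100, 3/2)
  seg 8: right by d1 = 17 → (-5171/100, 3/2)
  seg 9: down by d2 = 7/5 → (-5171/100, 1/10)
  seg 10: right by d1 = 17 → (-3471/100, 1/10)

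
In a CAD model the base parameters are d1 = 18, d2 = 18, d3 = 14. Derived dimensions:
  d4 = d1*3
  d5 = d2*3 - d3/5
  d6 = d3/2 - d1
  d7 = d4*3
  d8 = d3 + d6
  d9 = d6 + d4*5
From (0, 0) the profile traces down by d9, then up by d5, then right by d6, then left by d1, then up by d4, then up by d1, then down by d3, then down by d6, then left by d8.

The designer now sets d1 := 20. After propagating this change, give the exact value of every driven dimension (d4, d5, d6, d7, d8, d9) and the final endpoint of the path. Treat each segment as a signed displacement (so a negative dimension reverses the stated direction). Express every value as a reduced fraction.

d4 = 60
d5 = 256/5
d6 = -13
d7 = 180
d8 = 1
d9 = 287
endpoint = (-34, -784/5)

Apply edit: d1 := 20
  d4 = d1*3 = 60
  d5 = d2*3 - d3/5 = 256/5
  d6 = d3/2 - d1 = -13
  d7 = d4*3 = 180
  d8 = d3 + d6 = 1
  d9 = d6 + d4*5 = 287
Walk from origin (0, 0):
  seg 1: down by d9 = 287 → (0, -287)
  seg 2: up by d5 = 256/5 → (0, -1179/5)
  seg 3: right by d6 = -13 → (-13, -1179/5)
  seg 4: left by d1 = 20 → (-33, -1179/5)
  seg 5: up by d4 = 60 → (-33, -879/5)
  seg 6: up by d1 = 20 → (-33, -779/5)
  seg 7: down by d3 = 14 → (-33, -849/5)
  seg 8: down by d6 = -13 → (-33, -784/5)
  seg 9: left by d8 = 1 → (-34, -784/5)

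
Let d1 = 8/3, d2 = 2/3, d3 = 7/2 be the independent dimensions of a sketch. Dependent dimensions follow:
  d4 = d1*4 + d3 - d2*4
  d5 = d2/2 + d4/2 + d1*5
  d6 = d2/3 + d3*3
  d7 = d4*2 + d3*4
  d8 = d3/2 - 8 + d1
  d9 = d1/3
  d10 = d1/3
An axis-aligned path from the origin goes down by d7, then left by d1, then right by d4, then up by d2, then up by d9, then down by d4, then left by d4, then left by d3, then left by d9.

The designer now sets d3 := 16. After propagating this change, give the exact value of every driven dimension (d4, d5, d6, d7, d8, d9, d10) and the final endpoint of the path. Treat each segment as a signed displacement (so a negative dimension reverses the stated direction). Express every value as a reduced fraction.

Apply edit: d3 := 16
  d4 = d1*4 + d3 - d2*4 = 24
  d5 = d2/2 + d4/2 + d1*5 = 77/3
  d6 = d2/3 + d3*3 = 434/9
  d7 = d4*2 + d3*4 = 112
  d8 = d3/2 - 8 + d1 = 8/3
  d9 = d1/3 = 8/9
  d10 = d1/3 = 8/9
Walk from origin (0, 0):
  seg 1: down by d7 = 112 → (0, -112)
  seg 2: left by d1 = 8/3 → (-8/3, -112)
  seg 3: right by d4 = 24 → (64/3, -112)
  seg 4: up by d2 = 2/3 → (64/3, -334/3)
  seg 5: up by d9 = 8/9 → (64/3, -994/9)
  seg 6: down by d4 = 24 → (64/3, -1210/9)
  seg 7: left by d4 = 24 → (-8/3, -1210/9)
  seg 8: left by d3 = 16 → (-56/3, -1210/9)
  seg 9: left by d9 = 8/9 → (-176/9, -1210/9)

d4 = 24
d5 = 77/3
d6 = 434/9
d7 = 112
d8 = 8/3
d9 = 8/9
d10 = 8/9
endpoint = (-176/9, -1210/9)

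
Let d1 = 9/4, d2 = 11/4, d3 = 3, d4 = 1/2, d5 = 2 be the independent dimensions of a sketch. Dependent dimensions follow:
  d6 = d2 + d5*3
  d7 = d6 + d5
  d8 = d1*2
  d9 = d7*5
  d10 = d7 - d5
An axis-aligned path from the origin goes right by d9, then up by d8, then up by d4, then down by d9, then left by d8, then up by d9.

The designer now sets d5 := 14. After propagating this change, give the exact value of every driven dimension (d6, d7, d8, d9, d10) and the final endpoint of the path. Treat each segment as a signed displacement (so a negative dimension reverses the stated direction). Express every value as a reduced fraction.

Apply edit: d5 := 14
  d6 = d2 + d5*3 = 179/4
  d7 = d6 + d5 = 235/4
  d8 = d1*2 = 9/2
  d9 = d7*5 = 1175/4
  d10 = d7 - d5 = 179/4
Walk from origin (0, 0):
  seg 1: right by d9 = 1175/4 → (1175/4, 0)
  seg 2: up by d8 = 9/2 → (1175/4, 9/2)
  seg 3: up by d4 = 1/2 → (1175/4, 5)
  seg 4: down by d9 = 1175/4 → (1175/4, -1155/4)
  seg 5: left by d8 = 9/2 → (1157/4, -1155/4)
  seg 6: up by d9 = 1175/4 → (1157/4, 5)

d6 = 179/4
d7 = 235/4
d8 = 9/2
d9 = 1175/4
d10 = 179/4
endpoint = (1157/4, 5)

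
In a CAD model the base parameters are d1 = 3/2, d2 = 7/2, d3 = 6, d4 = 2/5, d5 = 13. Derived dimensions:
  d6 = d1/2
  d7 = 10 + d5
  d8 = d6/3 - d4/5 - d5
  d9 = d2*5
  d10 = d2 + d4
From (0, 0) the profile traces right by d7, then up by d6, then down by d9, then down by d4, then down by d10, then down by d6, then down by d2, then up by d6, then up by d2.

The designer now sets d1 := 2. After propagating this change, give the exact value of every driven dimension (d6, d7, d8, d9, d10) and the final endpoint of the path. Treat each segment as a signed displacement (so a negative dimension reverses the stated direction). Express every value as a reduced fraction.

Apply edit: d1 := 2
  d6 = d1/2 = 1
  d7 = 10 + d5 = 23
  d8 = d6/3 - d4/5 - d5 = -956/75
  d9 = d2*5 = 35/2
  d10 = d2 + d4 = 39/10
Walk from origin (0, 0):
  seg 1: right by d7 = 23 → (23, 0)
  seg 2: up by d6 = 1 → (23, 1)
  seg 3: down by d9 = 35/2 → (23, -33/2)
  seg 4: down by d4 = 2/5 → (23, -169/10)
  seg 5: down by d10 = 39/10 → (23, -104/5)
  seg 6: down by d6 = 1 → (23, -109/5)
  seg 7: down by d2 = 7/2 → (23, -253/10)
  seg 8: up by d6 = 1 → (23, -243/10)
  seg 9: up by d2 = 7/2 → (23, -104/5)

d6 = 1
d7 = 23
d8 = -956/75
d9 = 35/2
d10 = 39/10
endpoint = (23, -104/5)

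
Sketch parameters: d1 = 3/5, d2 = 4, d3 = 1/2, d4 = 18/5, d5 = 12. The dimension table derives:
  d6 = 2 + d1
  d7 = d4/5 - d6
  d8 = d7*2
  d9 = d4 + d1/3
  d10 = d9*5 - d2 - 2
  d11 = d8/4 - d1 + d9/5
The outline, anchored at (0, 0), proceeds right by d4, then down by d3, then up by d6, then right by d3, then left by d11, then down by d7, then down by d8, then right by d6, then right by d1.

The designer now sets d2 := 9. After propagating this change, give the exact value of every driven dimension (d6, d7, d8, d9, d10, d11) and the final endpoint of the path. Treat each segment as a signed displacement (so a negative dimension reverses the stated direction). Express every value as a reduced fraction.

d6 = 13/5
d7 = -47/25
d8 = -94/25
d9 = 19/5
d10 = 8
d11 = -39/50
endpoint = (202/25, 387/50)

Apply edit: d2 := 9
  d6 = 2 + d1 = 13/5
  d7 = d4/5 - d6 = -47/25
  d8 = d7*2 = -94/25
  d9 = d4 + d1/3 = 19/5
  d10 = d9*5 - d2 - 2 = 8
  d11 = d8/4 - d1 + d9/5 = -39/50
Walk from origin (0, 0):
  seg 1: right by d4 = 18/5 → (18/5, 0)
  seg 2: down by d3 = 1/2 → (18/5, -1/2)
  seg 3: up by d6 = 13/5 → (18/5, 21/10)
  seg 4: right by d3 = 1/2 → (41/10, 21/10)
  seg 5: left by d11 = -39/50 → (122/25, 21/10)
  seg 6: down by d7 = -47/25 → (122/25, 199/50)
  seg 7: down by d8 = -94/25 → (122/25, 387/50)
  seg 8: right by d6 = 13/5 → (187/25, 387/50)
  seg 9: right by d1 = 3/5 → (202/25, 387/50)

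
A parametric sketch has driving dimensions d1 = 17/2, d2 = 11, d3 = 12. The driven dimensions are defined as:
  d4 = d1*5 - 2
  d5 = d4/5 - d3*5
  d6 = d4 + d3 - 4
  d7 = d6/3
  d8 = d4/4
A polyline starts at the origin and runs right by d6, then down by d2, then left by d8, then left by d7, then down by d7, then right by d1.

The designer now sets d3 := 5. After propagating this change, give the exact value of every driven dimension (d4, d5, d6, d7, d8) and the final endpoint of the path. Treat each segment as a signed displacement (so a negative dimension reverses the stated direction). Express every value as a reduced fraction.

Apply edit: d3 := 5
  d4 = d1*5 - 2 = 81/2
  d5 = d4/5 - d3*5 = -169/10
  d6 = d4 + d3 - 4 = 83/2
  d7 = d6/3 = 83/6
  d8 = d4/4 = 81/8
Walk from origin (0, 0):
  seg 1: right by d6 = 83/2 → (83/2, 0)
  seg 2: down by d2 = 11 → (83/2, -11)
  seg 3: left by d8 = 81/8 → (251/8, -11)
  seg 4: left by d7 = 83/6 → (421/24, -11)
  seg 5: down by d7 = 83/6 → (421/24, -149/6)
  seg 6: right by d1 = 17/2 → (625/24, -149/6)

d4 = 81/2
d5 = -169/10
d6 = 83/2
d7 = 83/6
d8 = 81/8
endpoint = (625/24, -149/6)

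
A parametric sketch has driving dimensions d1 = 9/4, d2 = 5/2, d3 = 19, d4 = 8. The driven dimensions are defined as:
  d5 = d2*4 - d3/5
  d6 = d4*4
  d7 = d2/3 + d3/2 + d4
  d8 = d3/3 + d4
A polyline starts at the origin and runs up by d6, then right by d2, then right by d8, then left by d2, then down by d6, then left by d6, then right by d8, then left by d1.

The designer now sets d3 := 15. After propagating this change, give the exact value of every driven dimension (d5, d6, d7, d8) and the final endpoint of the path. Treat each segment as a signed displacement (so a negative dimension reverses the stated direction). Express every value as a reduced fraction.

d5 = 7
d6 = 32
d7 = 49/3
d8 = 13
endpoint = (-33/4, 0)

Apply edit: d3 := 15
  d5 = d2*4 - d3/5 = 7
  d6 = d4*4 = 32
  d7 = d2/3 + d3/2 + d4 = 49/3
  d8 = d3/3 + d4 = 13
Walk from origin (0, 0):
  seg 1: up by d6 = 32 → (0, 32)
  seg 2: right by d2 = 5/2 → (5/2, 32)
  seg 3: right by d8 = 13 → (31/2, 32)
  seg 4: left by d2 = 5/2 → (13, 32)
  seg 5: down by d6 = 32 → (13, 0)
  seg 6: left by d6 = 32 → (-19, 0)
  seg 7: right by d8 = 13 → (-6, 0)
  seg 8: left by d1 = 9/4 → (-33/4, 0)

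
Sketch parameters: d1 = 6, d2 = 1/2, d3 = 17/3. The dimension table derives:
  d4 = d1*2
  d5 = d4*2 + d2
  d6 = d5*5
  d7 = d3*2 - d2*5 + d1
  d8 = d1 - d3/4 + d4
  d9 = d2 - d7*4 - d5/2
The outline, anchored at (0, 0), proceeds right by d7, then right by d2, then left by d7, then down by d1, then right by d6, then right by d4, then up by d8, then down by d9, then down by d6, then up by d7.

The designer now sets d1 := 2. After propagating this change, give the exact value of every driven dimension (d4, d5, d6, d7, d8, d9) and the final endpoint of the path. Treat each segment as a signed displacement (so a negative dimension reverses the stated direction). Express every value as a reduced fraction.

d4 = 4
d5 = 17/2
d6 = 85/2
d7 = 65/6
d8 = 55/12
d9 = -565/12
endpoint = (47, 18)

Apply edit: d1 := 2
  d4 = d1*2 = 4
  d5 = d4*2 + d2 = 17/2
  d6 = d5*5 = 85/2
  d7 = d3*2 - d2*5 + d1 = 65/6
  d8 = d1 - d3/4 + d4 = 55/12
  d9 = d2 - d7*4 - d5/2 = -565/12
Walk from origin (0, 0):
  seg 1: right by d7 = 65/6 → (65/6, 0)
  seg 2: right by d2 = 1/2 → (34/3, 0)
  seg 3: left by d7 = 65/6 → (1/2, 0)
  seg 4: down by d1 = 2 → (1/2, -2)
  seg 5: right by d6 = 85/2 → (43, -2)
  seg 6: right by d4 = 4 → (47, -2)
  seg 7: up by d8 = 55/12 → (47, 31/12)
  seg 8: down by d9 = -565/12 → (47, 149/3)
  seg 9: down by d6 = 85/2 → (47, 43/6)
  seg 10: up by d7 = 65/6 → (47, 18)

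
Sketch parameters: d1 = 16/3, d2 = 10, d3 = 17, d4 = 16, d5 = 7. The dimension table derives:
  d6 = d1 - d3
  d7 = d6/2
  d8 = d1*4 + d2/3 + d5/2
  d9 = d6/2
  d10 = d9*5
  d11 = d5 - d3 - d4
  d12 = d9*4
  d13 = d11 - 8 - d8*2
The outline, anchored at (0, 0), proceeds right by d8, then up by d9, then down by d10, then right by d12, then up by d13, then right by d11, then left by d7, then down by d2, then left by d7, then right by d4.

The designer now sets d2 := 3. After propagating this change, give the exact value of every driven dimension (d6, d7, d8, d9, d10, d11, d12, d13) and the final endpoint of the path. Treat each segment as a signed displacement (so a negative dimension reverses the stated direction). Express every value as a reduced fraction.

d6 = -35/3
d7 = -35/6
d8 = 155/6
d9 = -35/6
d10 = -175/6
d11 = -26
d12 = -70/3
d13 = -257/3
endpoint = (25/6, -196/3)

Apply edit: d2 := 3
  d6 = d1 - d3 = -35/3
  d7 = d6/2 = -35/6
  d8 = d1*4 + d2/3 + d5/2 = 155/6
  d9 = d6/2 = -35/6
  d10 = d9*5 = -175/6
  d11 = d5 - d3 - d4 = -26
  d12 = d9*4 = -70/3
  d13 = d11 - 8 - d8*2 = -257/3
Walk from origin (0, 0):
  seg 1: right by d8 = 155/6 → (155/6, 0)
  seg 2: up by d9 = -35/6 → (155/6, -35/6)
  seg 3: down by d10 = -175/6 → (155/6, 70/3)
  seg 4: right by d12 = -70/3 → (5/2, 70/3)
  seg 5: up by d13 = -257/3 → (5/2, -187/3)
  seg 6: right by d11 = -26 → (-47/2, -187/3)
  seg 7: left by d7 = -35/6 → (-53/3, -187/3)
  seg 8: down by d2 = 3 → (-53/3, -196/3)
  seg 9: left by d7 = -35/6 → (-71/6, -196/3)
  seg 10: right by d4 = 16 → (25/6, -196/3)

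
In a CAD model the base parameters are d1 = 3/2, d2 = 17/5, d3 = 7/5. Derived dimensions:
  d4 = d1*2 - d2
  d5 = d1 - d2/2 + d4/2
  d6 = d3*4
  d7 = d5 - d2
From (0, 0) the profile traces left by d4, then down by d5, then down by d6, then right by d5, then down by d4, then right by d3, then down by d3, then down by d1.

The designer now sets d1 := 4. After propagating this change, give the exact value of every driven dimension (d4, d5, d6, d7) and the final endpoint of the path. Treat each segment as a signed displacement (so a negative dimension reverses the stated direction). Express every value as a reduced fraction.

d4 = 23/5
d5 = 23/5
d6 = 28/5
d7 = 6/5
endpoint = (7/5, -101/5)

Apply edit: d1 := 4
  d4 = d1*2 - d2 = 23/5
  d5 = d1 - d2/2 + d4/2 = 23/5
  d6 = d3*4 = 28/5
  d7 = d5 - d2 = 6/5
Walk from origin (0, 0):
  seg 1: left by d4 = 23/5 → (-23/5, 0)
  seg 2: down by d5 = 23/5 → (-23/5, -23/5)
  seg 3: down by d6 = 28/5 → (-23/5, -51/5)
  seg 4: right by d5 = 23/5 → (0, -51/5)
  seg 5: down by d4 = 23/5 → (0, -74/5)
  seg 6: right by d3 = 7/5 → (7/5, -74/5)
  seg 7: down by d3 = 7/5 → (7/5, -81/5)
  seg 8: down by d1 = 4 → (7/5, -101/5)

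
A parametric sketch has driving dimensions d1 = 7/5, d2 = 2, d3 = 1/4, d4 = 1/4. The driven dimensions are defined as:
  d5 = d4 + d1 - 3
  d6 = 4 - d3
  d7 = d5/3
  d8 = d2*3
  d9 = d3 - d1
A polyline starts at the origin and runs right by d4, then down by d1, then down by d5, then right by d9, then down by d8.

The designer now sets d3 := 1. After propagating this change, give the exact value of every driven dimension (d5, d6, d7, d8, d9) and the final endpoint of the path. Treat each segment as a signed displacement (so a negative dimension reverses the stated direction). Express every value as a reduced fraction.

Apply edit: d3 := 1
  d5 = d4 + d1 - 3 = -27/20
  d6 = 4 - d3 = 3
  d7 = d5/3 = -9/20
  d8 = d2*3 = 6
  d9 = d3 - d1 = -2/5
Walk from origin (0, 0):
  seg 1: right by d4 = 1/4 → (1/4, 0)
  seg 2: down by d1 = 7/5 → (1/4, -7/5)
  seg 3: down by d5 = -27/20 → (1/4, -1/20)
  seg 4: right by d9 = -2/5 → (-3/20, -1/20)
  seg 5: down by d8 = 6 → (-3/20, -121/20)

d5 = -27/20
d6 = 3
d7 = -9/20
d8 = 6
d9 = -2/5
endpoint = (-3/20, -121/20)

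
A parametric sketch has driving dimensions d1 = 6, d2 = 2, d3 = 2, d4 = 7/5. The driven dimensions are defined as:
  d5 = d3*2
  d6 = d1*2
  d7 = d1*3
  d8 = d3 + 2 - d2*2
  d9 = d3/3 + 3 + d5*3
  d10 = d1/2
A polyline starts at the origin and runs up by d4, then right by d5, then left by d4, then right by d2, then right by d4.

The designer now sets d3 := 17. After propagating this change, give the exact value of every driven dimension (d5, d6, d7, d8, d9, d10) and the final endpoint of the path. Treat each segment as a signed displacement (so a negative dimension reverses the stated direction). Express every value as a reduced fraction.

d5 = 34
d6 = 12
d7 = 18
d8 = 15
d9 = 332/3
d10 = 3
endpoint = (36, 7/5)

Apply edit: d3 := 17
  d5 = d3*2 = 34
  d6 = d1*2 = 12
  d7 = d1*3 = 18
  d8 = d3 + 2 - d2*2 = 15
  d9 = d3/3 + 3 + d5*3 = 332/3
  d10 = d1/2 = 3
Walk from origin (0, 0):
  seg 1: up by d4 = 7/5 → (0, 7/5)
  seg 2: right by d5 = 34 → (34, 7/5)
  seg 3: left by d4 = 7/5 → (163/5, 7/5)
  seg 4: right by d2 = 2 → (173/5, 7/5)
  seg 5: right by d4 = 7/5 → (36, 7/5)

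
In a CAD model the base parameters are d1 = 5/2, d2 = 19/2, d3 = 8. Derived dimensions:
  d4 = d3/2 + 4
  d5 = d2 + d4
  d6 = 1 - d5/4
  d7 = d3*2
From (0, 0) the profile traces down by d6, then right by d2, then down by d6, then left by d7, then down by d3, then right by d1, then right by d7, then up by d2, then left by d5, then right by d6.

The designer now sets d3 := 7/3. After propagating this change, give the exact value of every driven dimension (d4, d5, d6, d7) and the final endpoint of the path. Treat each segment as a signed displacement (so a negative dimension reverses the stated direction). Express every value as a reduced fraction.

d4 = 31/6
d5 = 44/3
d6 = -8/3
d7 = 14/3
endpoint = (-16/3, 25/2)

Apply edit: d3 := 7/3
  d4 = d3/2 + 4 = 31/6
  d5 = d2 + d4 = 44/3
  d6 = 1 - d5/4 = -8/3
  d7 = d3*2 = 14/3
Walk from origin (0, 0):
  seg 1: down by d6 = -8/3 → (0, 8/3)
  seg 2: right by d2 = 19/2 → (19/2, 8/3)
  seg 3: down by d6 = -8/3 → (19/2, 16/3)
  seg 4: left by d7 = 14/3 → (29/6, 16/3)
  seg 5: down by d3 = 7/3 → (29/6, 3)
  seg 6: right by d1 = 5/2 → (22/3, 3)
  seg 7: right by d7 = 14/3 → (12, 3)
  seg 8: up by d2 = 19/2 → (12, 25/2)
  seg 9: left by d5 = 44/3 → (-8/3, 25/2)
  seg 10: right by d6 = -8/3 → (-16/3, 25/2)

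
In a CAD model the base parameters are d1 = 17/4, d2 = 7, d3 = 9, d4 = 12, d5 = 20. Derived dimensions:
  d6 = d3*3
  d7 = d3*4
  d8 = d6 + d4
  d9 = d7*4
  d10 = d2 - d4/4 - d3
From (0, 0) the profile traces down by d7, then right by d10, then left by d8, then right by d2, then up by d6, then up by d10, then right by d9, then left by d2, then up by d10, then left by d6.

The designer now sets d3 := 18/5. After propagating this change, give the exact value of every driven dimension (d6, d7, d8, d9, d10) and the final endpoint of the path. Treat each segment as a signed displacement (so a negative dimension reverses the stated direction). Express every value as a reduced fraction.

d6 = 54/5
d7 = 72/5
d8 = 114/5
d9 = 288/5
d10 = 2/5
endpoint = (122/5, -14/5)

Apply edit: d3 := 18/5
  d6 = d3*3 = 54/5
  d7 = d3*4 = 72/5
  d8 = d6 + d4 = 114/5
  d9 = d7*4 = 288/5
  d10 = d2 - d4/4 - d3 = 2/5
Walk from origin (0, 0):
  seg 1: down by d7 = 72/5 → (0, -72/5)
  seg 2: right by d10 = 2/5 → (2/5, -72/5)
  seg 3: left by d8 = 114/5 → (-112/5, -72/5)
  seg 4: right by d2 = 7 → (-77/5, -72/5)
  seg 5: up by d6 = 54/5 → (-77/5, -18/5)
  seg 6: up by d10 = 2/5 → (-77/5, -16/5)
  seg 7: right by d9 = 288/5 → (211/5, -16/5)
  seg 8: left by d2 = 7 → (176/5, -16/5)
  seg 9: up by d10 = 2/5 → (176/5, -14/5)
  seg 10: left by d6 = 54/5 → (122/5, -14/5)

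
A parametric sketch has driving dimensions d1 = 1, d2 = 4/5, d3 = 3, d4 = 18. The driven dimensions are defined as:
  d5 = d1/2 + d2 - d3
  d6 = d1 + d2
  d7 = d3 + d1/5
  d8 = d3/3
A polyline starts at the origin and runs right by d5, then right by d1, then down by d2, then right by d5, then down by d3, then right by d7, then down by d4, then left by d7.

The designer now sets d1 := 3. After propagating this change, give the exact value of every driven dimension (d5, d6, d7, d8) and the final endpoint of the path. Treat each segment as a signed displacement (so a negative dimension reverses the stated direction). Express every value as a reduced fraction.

d5 = -7/10
d6 = 19/5
d7 = 18/5
d8 = 1
endpoint = (8/5, -109/5)

Apply edit: d1 := 3
  d5 = d1/2 + d2 - d3 = -7/10
  d6 = d1 + d2 = 19/5
  d7 = d3 + d1/5 = 18/5
  d8 = d3/3 = 1
Walk from origin (0, 0):
  seg 1: right by d5 = -7/10 → (-7/10, 0)
  seg 2: right by d1 = 3 → (23/10, 0)
  seg 3: down by d2 = 4/5 → (23/10, -4/5)
  seg 4: right by d5 = -7/10 → (8/5, -4/5)
  seg 5: down by d3 = 3 → (8/5, -19/5)
  seg 6: right by d7 = 18/5 → (26/5, -19/5)
  seg 7: down by d4 = 18 → (26/5, -109/5)
  seg 8: left by d7 = 18/5 → (8/5, -109/5)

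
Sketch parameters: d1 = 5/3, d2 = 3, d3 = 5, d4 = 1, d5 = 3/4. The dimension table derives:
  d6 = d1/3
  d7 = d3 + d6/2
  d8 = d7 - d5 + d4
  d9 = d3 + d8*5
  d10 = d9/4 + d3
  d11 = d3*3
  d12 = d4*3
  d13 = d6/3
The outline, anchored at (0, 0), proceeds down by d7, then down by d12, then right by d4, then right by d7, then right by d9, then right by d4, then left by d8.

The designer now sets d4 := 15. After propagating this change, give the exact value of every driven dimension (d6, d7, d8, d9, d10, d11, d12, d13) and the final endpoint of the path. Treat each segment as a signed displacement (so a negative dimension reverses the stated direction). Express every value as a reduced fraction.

Apply edit: d4 := 15
  d6 = d1/3 = 5/9
  d7 = d3 + d6/2 = 95/18
  d8 = d7 - d5 + d4 = 703/36
  d9 = d3 + d8*5 = 3695/36
  d10 = d9/4 + d3 = 4415/144
  d11 = d3*3 = 15
  d12 = d4*3 = 45
  d13 = d6/3 = 5/27
Walk from origin (0, 0):
  seg 1: down by d7 = 95/18 → (0, -95/18)
  seg 2: down by d12 = 45 → (0, -905/18)
  seg 3: right by d4 = 15 → (15, -905/18)
  seg 4: right by d7 = 95/18 → (365/18, -905/18)
  seg 5: right by d9 = 3695/36 → (1475/12, -905/18)
  seg 6: right by d4 = 15 → (1655/12, -905/18)
  seg 7: left by d8 = 703/36 → (2131/18, -905/18)

d6 = 5/9
d7 = 95/18
d8 = 703/36
d9 = 3695/36
d10 = 4415/144
d11 = 15
d12 = 45
d13 = 5/27
endpoint = (2131/18, -905/18)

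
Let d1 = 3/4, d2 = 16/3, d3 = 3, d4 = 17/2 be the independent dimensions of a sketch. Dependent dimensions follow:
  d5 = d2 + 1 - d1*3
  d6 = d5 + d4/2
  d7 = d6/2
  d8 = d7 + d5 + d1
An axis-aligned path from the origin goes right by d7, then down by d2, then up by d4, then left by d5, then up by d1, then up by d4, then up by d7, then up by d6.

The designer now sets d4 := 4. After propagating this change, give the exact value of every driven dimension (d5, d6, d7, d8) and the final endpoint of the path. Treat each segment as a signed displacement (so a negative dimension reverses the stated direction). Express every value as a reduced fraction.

d5 = 49/12
d6 = 73/12
d7 = 73/24
d8 = 63/8
endpoint = (-25/24, 301/24)

Apply edit: d4 := 4
  d5 = d2 + 1 - d1*3 = 49/12
  d6 = d5 + d4/2 = 73/12
  d7 = d6/2 = 73/24
  d8 = d7 + d5 + d1 = 63/8
Walk from origin (0, 0):
  seg 1: right by d7 = 73/24 → (73/24, 0)
  seg 2: down by d2 = 16/3 → (73/24, -16/3)
  seg 3: up by d4 = 4 → (73/24, -4/3)
  seg 4: left by d5 = 49/12 → (-25/24, -4/3)
  seg 5: up by d1 = 3/4 → (-25/24, -7/12)
  seg 6: up by d4 = 4 → (-25/24, 41/12)
  seg 7: up by d7 = 73/24 → (-25/24, 155/24)
  seg 8: up by d6 = 73/12 → (-25/24, 301/24)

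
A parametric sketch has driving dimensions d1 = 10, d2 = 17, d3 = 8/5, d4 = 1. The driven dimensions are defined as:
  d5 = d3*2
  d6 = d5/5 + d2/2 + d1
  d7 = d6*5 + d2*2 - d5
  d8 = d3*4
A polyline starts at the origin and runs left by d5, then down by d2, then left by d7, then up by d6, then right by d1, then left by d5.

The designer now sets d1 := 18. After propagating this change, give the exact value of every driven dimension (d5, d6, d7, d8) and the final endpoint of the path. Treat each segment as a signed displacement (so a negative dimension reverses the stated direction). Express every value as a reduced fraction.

Apply edit: d1 := 18
  d5 = d3*2 = 16/5
  d6 = d5/5 + d2/2 + d1 = 1357/50
  d7 = d6*5 + d2*2 - d5 = 333/2
  d8 = d3*4 = 32/5
Walk from origin (0, 0):
  seg 1: left by d5 = 16/5 → (-16/5, 0)
  seg 2: down by d2 = 17 → (-16/5, -17)
  seg 3: left by d7 = 333/2 → (-1697/10, -17)
  seg 4: up by d6 = 1357/50 → (-1697/10, 507/50)
  seg 5: right by d1 = 18 → (-1517/10, 507/50)
  seg 6: left by d5 = 16/5 → (-1549/10, 507/50)

d5 = 16/5
d6 = 1357/50
d7 = 333/2
d8 = 32/5
endpoint = (-1549/10, 507/50)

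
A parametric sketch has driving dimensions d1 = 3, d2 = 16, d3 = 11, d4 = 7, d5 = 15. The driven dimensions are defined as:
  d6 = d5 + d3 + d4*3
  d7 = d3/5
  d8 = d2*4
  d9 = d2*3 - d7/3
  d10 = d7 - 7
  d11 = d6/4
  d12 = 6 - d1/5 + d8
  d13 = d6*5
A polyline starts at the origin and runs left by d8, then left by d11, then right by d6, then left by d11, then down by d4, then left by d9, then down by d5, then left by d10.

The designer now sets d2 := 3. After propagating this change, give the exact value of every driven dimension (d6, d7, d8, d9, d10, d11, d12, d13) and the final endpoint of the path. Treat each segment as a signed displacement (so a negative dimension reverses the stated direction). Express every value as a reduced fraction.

d6 = 47
d7 = 11/5
d8 = 12
d9 = 124/15
d10 = -24/5
d11 = 47/4
d12 = 87/5
d13 = 235
endpoint = (241/30, -22)

Apply edit: d2 := 3
  d6 = d5 + d3 + d4*3 = 47
  d7 = d3/5 = 11/5
  d8 = d2*4 = 12
  d9 = d2*3 - d7/3 = 124/15
  d10 = d7 - 7 = -24/5
  d11 = d6/4 = 47/4
  d12 = 6 - d1/5 + d8 = 87/5
  d13 = d6*5 = 235
Walk from origin (0, 0):
  seg 1: left by d8 = 12 → (-12, 0)
  seg 2: left by d11 = 47/4 → (-95/4, 0)
  seg 3: right by d6 = 47 → (93/4, 0)
  seg 4: left by d11 = 47/4 → (23/2, 0)
  seg 5: down by d4 = 7 → (23/2, -7)
  seg 6: left by d9 = 124/15 → (97/30, -7)
  seg 7: down by d5 = 15 → (97/30, -22)
  seg 8: left by d10 = -24/5 → (241/30, -22)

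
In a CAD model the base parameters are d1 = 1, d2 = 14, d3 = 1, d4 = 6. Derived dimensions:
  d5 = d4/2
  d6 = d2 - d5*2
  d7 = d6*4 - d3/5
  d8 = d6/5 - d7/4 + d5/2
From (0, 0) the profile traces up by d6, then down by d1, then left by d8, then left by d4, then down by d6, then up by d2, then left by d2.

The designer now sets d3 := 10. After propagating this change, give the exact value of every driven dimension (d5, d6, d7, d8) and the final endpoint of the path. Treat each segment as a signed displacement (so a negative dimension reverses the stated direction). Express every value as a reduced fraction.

d5 = 3
d6 = 8
d7 = 30
d8 = -22/5
endpoint = (-78/5, 13)

Apply edit: d3 := 10
  d5 = d4/2 = 3
  d6 = d2 - d5*2 = 8
  d7 = d6*4 - d3/5 = 30
  d8 = d6/5 - d7/4 + d5/2 = -22/5
Walk from origin (0, 0):
  seg 1: up by d6 = 8 → (0, 8)
  seg 2: down by d1 = 1 → (0, 7)
  seg 3: left by d8 = -22/5 → (22/5, 7)
  seg 4: left by d4 = 6 → (-8/5, 7)
  seg 5: down by d6 = 8 → (-8/5, -1)
  seg 6: up by d2 = 14 → (-8/5, 13)
  seg 7: left by d2 = 14 → (-78/5, 13)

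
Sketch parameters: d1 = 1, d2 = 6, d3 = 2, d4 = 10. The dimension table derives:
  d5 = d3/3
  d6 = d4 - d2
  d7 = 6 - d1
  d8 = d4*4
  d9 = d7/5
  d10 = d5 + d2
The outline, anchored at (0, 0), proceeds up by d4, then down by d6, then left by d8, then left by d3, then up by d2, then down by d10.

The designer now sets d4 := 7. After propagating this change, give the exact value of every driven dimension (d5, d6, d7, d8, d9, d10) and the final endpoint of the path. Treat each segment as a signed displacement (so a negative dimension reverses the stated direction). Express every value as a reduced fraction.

Apply edit: d4 := 7
  d5 = d3/3 = 2/3
  d6 = d4 - d2 = 1
  d7 = 6 - d1 = 5
  d8 = d4*4 = 28
  d9 = d7/5 = 1
  d10 = d5 + d2 = 20/3
Walk from origin (0, 0):
  seg 1: up by d4 = 7 → (0, 7)
  seg 2: down by d6 = 1 → (0, 6)
  seg 3: left by d8 = 28 → (-28, 6)
  seg 4: left by d3 = 2 → (-30, 6)
  seg 5: up by d2 = 6 → (-30, 12)
  seg 6: down by d10 = 20/3 → (-30, 16/3)

d5 = 2/3
d6 = 1
d7 = 5
d8 = 28
d9 = 1
d10 = 20/3
endpoint = (-30, 16/3)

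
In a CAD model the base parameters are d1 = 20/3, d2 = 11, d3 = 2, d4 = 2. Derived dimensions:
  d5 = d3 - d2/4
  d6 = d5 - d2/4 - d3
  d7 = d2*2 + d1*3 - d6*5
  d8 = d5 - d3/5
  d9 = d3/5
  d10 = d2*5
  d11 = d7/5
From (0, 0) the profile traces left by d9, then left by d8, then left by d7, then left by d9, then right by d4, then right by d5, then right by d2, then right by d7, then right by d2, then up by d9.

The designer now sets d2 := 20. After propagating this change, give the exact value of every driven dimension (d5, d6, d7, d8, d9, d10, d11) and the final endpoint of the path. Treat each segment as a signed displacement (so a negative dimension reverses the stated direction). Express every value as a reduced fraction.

Apply edit: d2 := 20
  d5 = d3 - d2/4 = -3
  d6 = d5 - d2/4 - d3 = -10
  d7 = d2*2 + d1*3 - d6*5 = 110
  d8 = d5 - d3/5 = -17/5
  d9 = d3/5 = 2/5
  d10 = d2*5 = 100
  d11 = d7/5 = 22
Walk from origin (0, 0):
  seg 1: left by d9 = 2/5 → (-2/5, 0)
  seg 2: left by d8 = -17/5 → (3, 0)
  seg 3: left by d7 = 110 → (-107, 0)
  seg 4: left by d9 = 2/5 → (-537/5, 0)
  seg 5: right by d4 = 2 → (-527/5, 0)
  seg 6: right by d5 = -3 → (-542/5, 0)
  seg 7: right by d2 = 20 → (-442/5, 0)
  seg 8: right by d7 = 110 → (108/5, 0)
  seg 9: right by d2 = 20 → (208/5, 0)
  seg 10: up by d9 = 2/5 → (208/5, 2/5)

d5 = -3
d6 = -10
d7 = 110
d8 = -17/5
d9 = 2/5
d10 = 100
d11 = 22
endpoint = (208/5, 2/5)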